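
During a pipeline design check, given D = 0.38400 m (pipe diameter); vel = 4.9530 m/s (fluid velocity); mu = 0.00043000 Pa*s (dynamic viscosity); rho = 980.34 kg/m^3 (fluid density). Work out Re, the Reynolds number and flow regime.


Step 1: Re = rho*vel*D/mu = 980.34*4.953*0.384/0.00043 = 4.3362e+06
Step 2: Re = 4.3362e+06 > 4000, so flow is turbulent.
Re = 4.3362e+06 (turbulent)


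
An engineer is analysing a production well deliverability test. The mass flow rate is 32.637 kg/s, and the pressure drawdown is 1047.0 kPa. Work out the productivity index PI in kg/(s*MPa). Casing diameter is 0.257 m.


PI = mdot * 1000 / dP
PI = 32.637 * 1000 / 1047.0
PI = 31.172 kg/(s*MPa)


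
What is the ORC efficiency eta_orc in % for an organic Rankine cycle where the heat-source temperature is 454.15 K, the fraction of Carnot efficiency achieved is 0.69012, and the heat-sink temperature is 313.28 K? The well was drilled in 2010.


eta_orc = (1 - Tc/Th) * f * 100
eta_orc = (1 - 313.28/454.15) * 0.69012 * 100
eta_orc = 21.406 %


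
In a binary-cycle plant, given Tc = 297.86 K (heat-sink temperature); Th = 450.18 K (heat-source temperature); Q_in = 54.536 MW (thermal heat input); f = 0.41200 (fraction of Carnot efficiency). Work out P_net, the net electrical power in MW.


Step 1: eta = (1 - Tc/Th)*f = (1 - 297.86/450.18)*0.412 = 0.1394017
Step 2: P_net = eta * Q_in = 0.1394017 * 54.536 = 7.6024 MW
P_net = 7.6024 MW


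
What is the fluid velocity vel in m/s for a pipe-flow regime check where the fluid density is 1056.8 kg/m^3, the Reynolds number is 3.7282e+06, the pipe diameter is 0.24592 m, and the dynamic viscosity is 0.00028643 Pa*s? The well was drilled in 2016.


vel = Re * mu / (rho * D)
vel = 3.7282e+06 * 0.00028643 / (1056.8 * 0.24592)
vel = 4.1090 m/s


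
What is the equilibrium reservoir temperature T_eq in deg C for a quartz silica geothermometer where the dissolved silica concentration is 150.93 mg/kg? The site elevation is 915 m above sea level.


T_eq = 1309 / (5.19 - log10(SiO2)) - 273.15
T_eq = 1309 / (5.19 - log10(150.93)) - 273.15
T_eq = 161.56 deg C


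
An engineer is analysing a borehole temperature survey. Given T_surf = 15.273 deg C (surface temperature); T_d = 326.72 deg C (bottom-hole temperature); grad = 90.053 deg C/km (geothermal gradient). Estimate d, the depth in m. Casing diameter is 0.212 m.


d = (T_d - T_surf) / grad * 1000
d = (326.72 - 15.273) / 90.053 * 1000
d = 3458.5 m


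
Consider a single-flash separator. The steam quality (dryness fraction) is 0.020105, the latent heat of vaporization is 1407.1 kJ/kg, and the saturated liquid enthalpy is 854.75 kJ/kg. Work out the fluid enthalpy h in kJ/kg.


h = hf + x * hfg
h = 854.75 + 0.020105 * 1407.1
h = 883.04 kJ/kg


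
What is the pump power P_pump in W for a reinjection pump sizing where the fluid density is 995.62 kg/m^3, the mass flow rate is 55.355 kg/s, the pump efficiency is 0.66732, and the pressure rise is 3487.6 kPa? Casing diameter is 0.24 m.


P_pump = mdot * dP / (rho * eta)
P_pump = 55.355 * 3487.6 / (995.62 * 0.66732)
P_pump = 290.5733 kW
Convert: 290.5733 kW * 1000.0 = 2.9057e+05 W
P_pump = 2.9057e+05 W


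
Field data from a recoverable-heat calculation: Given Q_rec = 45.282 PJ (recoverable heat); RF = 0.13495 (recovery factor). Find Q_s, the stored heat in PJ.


Q_s = Q_rec / RF
Q_s = 45.282 / 0.13495
Q_s = 335.55 PJ


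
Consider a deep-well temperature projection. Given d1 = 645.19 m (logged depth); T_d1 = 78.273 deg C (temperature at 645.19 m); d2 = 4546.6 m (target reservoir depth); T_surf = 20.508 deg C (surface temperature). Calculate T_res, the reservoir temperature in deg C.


Step 1: grad = (T_d1 - T_surf)/d1 * 1000 = (78.273 - 20.508)/645.19 * 1000 = 89.53177 deg C/km
Step 2: T_res = T_surf + grad*d2/1000 = 20.508 + 89.53177*4546.6/1000 = 427.57 deg C
T_res = 427.57 deg C


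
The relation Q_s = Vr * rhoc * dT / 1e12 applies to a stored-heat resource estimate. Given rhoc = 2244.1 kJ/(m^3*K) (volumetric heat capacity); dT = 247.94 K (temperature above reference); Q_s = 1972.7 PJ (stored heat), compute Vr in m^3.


Vr = Q_s * 1e12 / (rhoc * dT)
Vr = 1972.7 * 1e12 / (2244.1 * 247.94)
Vr = 3.5455e+09 m^3


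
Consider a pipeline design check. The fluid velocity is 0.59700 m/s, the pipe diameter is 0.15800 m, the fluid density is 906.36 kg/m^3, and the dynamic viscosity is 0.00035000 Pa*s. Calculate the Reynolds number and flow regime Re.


Step 1: Re = rho*vel*D/mu = 906.36*0.597*0.158/0.00035 = 2.4427e+05
Step 2: Re = 2.4427e+05 > 4000, so flow is turbulent.
Re = 2.4427e+05 (turbulent)


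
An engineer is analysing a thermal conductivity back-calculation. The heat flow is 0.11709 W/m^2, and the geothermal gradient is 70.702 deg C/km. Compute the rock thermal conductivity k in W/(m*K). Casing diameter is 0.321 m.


k = q / (grad / 1000)
k = 0.11709 / (70.702 / 1000)
k = 1.6561 W/(m*K)


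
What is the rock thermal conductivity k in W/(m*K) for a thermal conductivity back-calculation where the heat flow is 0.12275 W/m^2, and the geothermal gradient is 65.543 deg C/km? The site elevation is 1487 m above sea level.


k = q / (grad / 1000)
k = 0.12275 / (65.543 / 1000)
k = 1.8728 W/(m*K)


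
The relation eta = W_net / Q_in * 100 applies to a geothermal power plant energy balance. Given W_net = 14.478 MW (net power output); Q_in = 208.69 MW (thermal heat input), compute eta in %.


eta = W_net / Q_in * 100
eta = 14.478 / 208.69 * 100
eta = 6.9376 %


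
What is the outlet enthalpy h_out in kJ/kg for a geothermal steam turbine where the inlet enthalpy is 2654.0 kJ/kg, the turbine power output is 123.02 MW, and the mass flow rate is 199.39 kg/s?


h_out = h_in - P * 1000 / mdot
h_out = 2654.0 - 123.02 * 1000 / 199.39
h_out = 2037.0 kJ/kg


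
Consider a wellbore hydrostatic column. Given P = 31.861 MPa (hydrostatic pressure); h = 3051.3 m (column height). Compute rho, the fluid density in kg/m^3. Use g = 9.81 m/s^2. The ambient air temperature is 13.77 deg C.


rho = P * 1e6 / (g * h)
rho = 31.861 * 1e6 / (9.81 * 3051.3)
rho = 1064.4 kg/m^3


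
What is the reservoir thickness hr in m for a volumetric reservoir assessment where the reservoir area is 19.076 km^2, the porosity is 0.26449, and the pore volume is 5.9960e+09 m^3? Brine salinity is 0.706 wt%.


hr = Vp / (A * 1e6 * phi)
hr = 5.9960e+09 / (19.076 * 1e6 * 0.26449)
hr = 1188.4 m


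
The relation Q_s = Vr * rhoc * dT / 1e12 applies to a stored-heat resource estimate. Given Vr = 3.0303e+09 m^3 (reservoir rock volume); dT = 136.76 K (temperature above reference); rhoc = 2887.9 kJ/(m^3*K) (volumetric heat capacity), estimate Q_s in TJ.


Q_s = Vr * rhoc * dT / 1e12
Q_s = 3.0303e+09 * 2887.9 * 136.76 / 1e12
Q_s = 1196.815 PJ
Convert: 1196.815 PJ * 1000.0 = 1.1968e+06 TJ
Q_s = 1.1968e+06 TJ


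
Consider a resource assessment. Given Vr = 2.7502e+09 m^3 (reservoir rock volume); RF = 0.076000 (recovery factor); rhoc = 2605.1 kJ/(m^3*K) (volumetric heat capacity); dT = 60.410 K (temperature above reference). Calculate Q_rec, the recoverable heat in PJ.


Step 1: Q_s = Vr*rhoc*dT/1e12 = 2.7502e+09*2605.1*60.41/1e12 = 432.8102 PJ
Step 2: Q_rec = Q_s * RF = 432.8102 * 0.076 = 32.894 PJ
Q_rec = 32.894 PJ


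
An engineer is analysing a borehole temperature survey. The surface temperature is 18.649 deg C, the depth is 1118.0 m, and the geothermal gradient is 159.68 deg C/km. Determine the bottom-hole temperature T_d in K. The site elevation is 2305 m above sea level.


T_d = T_surf + grad * d / 1000
T_d = 18.649 + 159.68 * 1118.0 / 1000
T_d = 197.1712 deg C
Convert to K: 197.1712 + 273.15 = 470.32 K
T_d = 470.32 K


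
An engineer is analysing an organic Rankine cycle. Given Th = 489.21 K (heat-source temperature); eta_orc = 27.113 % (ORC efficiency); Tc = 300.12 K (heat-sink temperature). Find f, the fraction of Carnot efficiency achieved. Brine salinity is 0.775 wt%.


f = (eta_orc/100) / (1 - Tc/Th)
f = (27.113/100) / (1 - 300.12/489.21)
f = 0.70146


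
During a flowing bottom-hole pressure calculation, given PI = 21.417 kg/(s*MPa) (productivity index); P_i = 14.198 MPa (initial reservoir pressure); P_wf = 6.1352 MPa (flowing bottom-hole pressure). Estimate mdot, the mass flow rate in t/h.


mdot = (P_i - P_wf) * PI
mdot = (14.198 - 6.1352) * 21.417
mdot = 172.6810 kg/s
Convert: 172.6810 kg/s * 3.6 = 621.65 t/h
mdot = 621.65 t/h


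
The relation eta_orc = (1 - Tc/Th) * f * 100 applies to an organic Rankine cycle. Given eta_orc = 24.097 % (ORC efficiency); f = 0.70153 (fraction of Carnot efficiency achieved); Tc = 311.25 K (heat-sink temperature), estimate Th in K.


Th = Tc / (1 - (eta_orc/100)/f)
Th = 311.25 / (1 - (24.097/100)/0.70153)
Th = 474.10 K


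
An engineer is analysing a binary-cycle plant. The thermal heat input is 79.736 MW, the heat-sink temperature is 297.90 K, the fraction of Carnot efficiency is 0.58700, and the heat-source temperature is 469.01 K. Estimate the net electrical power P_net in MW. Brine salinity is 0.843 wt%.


Step 1: eta = (1 - Tc/Th)*f = (1 - 297.9/469.01)*0.587 = 0.2141566
Step 2: P_net = eta * Q_in = 0.2141566 * 79.736 = 17.076 MW
P_net = 17.076 MW


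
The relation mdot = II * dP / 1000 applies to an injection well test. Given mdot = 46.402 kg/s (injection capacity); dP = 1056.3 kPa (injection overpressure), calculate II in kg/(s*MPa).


II = mdot * 1000 / dP
II = 46.402 * 1000 / 1056.3
II = 43.929 kg/(s*MPa)


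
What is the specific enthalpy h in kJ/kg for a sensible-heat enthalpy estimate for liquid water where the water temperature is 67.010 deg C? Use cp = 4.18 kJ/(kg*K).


h = cp * T
h = 4.18 * 67.010
h = 280.10 kJ/kg


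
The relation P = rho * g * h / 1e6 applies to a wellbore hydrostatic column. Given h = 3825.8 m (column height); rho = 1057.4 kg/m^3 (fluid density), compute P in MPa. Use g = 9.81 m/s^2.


P = rho * g * h / 1e6
P = 1057.4 * 9.81 * 3825.8 / 1e6
P = 39.685 MPa


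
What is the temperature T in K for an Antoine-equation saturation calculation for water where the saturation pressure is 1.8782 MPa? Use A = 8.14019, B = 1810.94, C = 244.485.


T = B / (A - log10(P_sat * 760 / 0.101325)) - C
T = 1810.94 / (8.14019 - log10(1.8782 * 760 / 0.101325)) - 244.485
T = 209.2310 deg C
Convert to K: 209.2310 + 273.15 = 482.38 K
T = 482.38 K


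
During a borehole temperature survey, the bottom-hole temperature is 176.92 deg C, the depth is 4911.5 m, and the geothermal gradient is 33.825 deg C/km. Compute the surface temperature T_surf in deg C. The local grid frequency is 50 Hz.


T_surf = T_d - grad * d / 1000
T_surf = 176.92 - 33.825 * 4911.5 / 1000
T_surf = 10.789 deg C


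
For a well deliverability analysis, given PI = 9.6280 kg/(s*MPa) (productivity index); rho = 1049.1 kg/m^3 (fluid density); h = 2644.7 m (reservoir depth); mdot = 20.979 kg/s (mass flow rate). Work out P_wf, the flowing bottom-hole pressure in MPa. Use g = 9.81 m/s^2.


Step 1: P_i = rho*g*h/1e6 = 1049.1*9.81*2644.7/1e6 = 27.21838 MPa
Step 2: P_wf = P_i - mdot/PI = 27.21838 - 20.979/9.628 = 25.039 MPa
P_wf = 25.039 MPa


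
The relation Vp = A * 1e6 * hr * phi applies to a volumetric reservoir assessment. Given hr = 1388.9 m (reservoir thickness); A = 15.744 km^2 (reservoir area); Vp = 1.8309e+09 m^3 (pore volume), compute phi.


phi = Vp / (A * 1e6 * hr)
phi = 1.8309e+09 / (15.744 * 1e6 * 1388.9)
phi = 0.083730


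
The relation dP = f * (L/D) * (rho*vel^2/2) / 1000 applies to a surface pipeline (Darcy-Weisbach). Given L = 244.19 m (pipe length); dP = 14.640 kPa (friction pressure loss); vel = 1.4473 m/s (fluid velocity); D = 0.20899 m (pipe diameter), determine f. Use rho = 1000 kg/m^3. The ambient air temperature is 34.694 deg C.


f = dP*1000 / ((L/D)*(rho*vel^2/2))
f = 14.640*1000 / ((244.19/0.20899)*(1000*1.4473^2/2))
f = 0.011963


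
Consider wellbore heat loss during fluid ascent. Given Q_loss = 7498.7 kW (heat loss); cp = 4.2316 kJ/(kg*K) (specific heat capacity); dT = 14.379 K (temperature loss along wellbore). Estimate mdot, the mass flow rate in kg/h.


mdot = Q_loss / (cp * dT)
mdot = 7498.7 / (4.2316 * 14.379)
mdot = 123.2403 kg/s
Convert: 123.2403 kg/s * 3600.0 = 4.4367e+05 kg/h
mdot = 4.4367e+05 kg/h


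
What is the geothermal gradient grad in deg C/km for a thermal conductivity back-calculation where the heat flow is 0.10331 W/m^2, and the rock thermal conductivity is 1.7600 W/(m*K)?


grad = q / k * 1000
grad = 0.10331 / 1.7600 * 1000
grad = 58.699 deg C/km


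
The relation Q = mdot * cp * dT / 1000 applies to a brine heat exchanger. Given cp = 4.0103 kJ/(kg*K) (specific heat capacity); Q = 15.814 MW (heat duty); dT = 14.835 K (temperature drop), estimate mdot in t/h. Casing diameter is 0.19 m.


mdot = Q * 1000 / (cp * dT)
mdot = 15.814 * 1000 / (4.0103 * 14.835)
mdot = 265.8137 kg/s
Convert: 265.8137 kg/s * 3.6 = 956.93 t/h
mdot = 956.93 t/h


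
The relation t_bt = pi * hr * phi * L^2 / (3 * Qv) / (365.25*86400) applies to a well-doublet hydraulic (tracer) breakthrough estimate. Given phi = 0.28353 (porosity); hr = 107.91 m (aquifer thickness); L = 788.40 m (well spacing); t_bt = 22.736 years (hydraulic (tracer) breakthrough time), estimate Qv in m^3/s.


Qv = pi*hr*phi*L^2 / (3*t_bt*365.25*86400)
Qv = pi*107.91*0.28353*788.40^2 / (3*22.736*365.25*86400)
Qv = 0.027756 m^3/s


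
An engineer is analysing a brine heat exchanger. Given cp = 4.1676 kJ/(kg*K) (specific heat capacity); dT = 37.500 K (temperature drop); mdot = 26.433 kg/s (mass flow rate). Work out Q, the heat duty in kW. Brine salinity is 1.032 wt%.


Q = mdot * cp * dT / 1000
Q = 26.433 * 4.1676 * 37.500 / 1000
Q = 4.131081 MW
Convert: 4.131081 MW * 1000.0 = 4131.1 kW
Q = 4131.1 kW


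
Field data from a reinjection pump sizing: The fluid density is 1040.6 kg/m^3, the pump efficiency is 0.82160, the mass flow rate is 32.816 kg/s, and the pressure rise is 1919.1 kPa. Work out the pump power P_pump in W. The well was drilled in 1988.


P_pump = mdot * dP / (rho * eta)
P_pump = 32.816 * 1919.1 / (1040.6 * 0.82160)
P_pump = 73.66124 kW
Convert: 73.66124 kW * 1000.0 = 73661 W
P_pump = 73661 W


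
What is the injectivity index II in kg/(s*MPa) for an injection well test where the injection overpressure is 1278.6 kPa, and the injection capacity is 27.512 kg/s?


II = mdot * 1000 / dP
II = 27.512 * 1000 / 1278.6
II = 21.517 kg/(s*MPa)


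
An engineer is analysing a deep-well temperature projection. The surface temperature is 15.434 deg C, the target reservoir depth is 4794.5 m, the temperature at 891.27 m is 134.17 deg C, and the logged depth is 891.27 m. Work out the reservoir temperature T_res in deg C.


Step 1: grad = (T_d1 - T_surf)/d1 * 1000 = (134.17 - 15.434)/891.27 * 1000 = 133.2211 deg C/km
Step 2: T_res = T_surf + grad*d2/1000 = 15.434 + 133.2211*4794.5/1000 = 654.16 deg C
T_res = 654.16 deg C


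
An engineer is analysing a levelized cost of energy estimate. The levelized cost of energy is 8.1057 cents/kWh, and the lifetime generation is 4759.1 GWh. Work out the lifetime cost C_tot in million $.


C_tot = LCOE / 100 * E_tot
C_tot = 8.1057 / 100 * 4759.1
C_tot = 385.76 million $


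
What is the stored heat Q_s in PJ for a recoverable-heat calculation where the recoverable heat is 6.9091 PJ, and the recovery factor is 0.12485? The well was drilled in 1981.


Q_s = Q_rec / RF
Q_s = 6.9091 / 0.12485
Q_s = 55.339 PJ


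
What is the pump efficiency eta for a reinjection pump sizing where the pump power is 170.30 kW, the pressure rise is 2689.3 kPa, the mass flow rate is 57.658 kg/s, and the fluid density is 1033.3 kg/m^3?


eta = mdot * dP / (rho * P_pump)
eta = 57.658 * 2689.3 / (1033.3 * 170.30)
eta = 0.88117


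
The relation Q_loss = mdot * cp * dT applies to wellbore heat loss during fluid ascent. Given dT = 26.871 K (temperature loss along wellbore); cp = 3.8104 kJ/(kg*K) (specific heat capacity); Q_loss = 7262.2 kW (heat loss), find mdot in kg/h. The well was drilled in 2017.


mdot = Q_loss / (cp * dT)
mdot = 7262.2 / (3.8104 * 26.871)
mdot = 70.92736 kg/s
Convert: 70.92736 kg/s * 3600.0 = 2.5534e+05 kg/h
mdot = 2.5534e+05 kg/h


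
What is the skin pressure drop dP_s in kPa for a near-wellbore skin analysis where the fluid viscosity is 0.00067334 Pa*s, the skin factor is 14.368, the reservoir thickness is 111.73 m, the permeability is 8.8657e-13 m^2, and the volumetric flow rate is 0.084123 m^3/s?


dP_s = S * q * mu / (2*pi*k*hr) / 1000
dP_s = 14.368 * 0.084123 * 0.00067334 / (2*pi*8.8657e-13*111.73) / 1000
dP_s = 1307.6 kPa


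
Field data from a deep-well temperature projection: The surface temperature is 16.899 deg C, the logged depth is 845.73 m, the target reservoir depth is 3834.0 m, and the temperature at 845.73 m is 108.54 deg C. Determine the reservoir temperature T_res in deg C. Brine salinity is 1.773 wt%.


Step 1: grad = (T_d1 - T_surf)/d1 * 1000 = (108.54 - 16.899)/845.73 * 1000 = 108.3573 deg C/km
Step 2: T_res = T_surf + grad*d2/1000 = 16.899 + 108.3573*3834.0/1000 = 432.34 deg C
T_res = 432.34 deg C


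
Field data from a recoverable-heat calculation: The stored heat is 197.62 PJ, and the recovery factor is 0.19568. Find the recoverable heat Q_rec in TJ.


Q_rec = Q_s * RF
Q_rec = 197.62 * 0.19568
Q_rec = 38.67028 PJ
Convert: 38.67028 PJ * 1000.0 = 38670 TJ
Q_rec = 38670 TJ


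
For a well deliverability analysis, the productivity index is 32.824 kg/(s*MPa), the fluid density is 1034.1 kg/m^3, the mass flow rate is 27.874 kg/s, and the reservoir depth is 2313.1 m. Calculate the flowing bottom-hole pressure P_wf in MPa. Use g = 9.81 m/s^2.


Step 1: P_i = rho*g*h/1e6 = 1034.1*9.81*2313.1/1e6 = 23.46529 MPa
Step 2: P_wf = P_i - mdot/PI = 23.46529 - 27.874/32.824 = 22.616 MPa
P_wf = 22.616 MPa


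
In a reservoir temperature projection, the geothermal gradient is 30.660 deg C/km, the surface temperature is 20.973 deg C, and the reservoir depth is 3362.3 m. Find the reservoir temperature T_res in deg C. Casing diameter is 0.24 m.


T_res = T_surf + grad * d / 1000
T_res = 20.973 + 30.660 * 3362.3 / 1000
T_res = 124.06 deg C


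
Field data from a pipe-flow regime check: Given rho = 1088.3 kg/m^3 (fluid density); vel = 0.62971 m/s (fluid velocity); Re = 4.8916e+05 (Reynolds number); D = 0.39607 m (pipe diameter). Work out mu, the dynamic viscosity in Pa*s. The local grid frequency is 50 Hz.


mu = rho * vel * D / Re
mu = 1088.3 * 0.62971 * 0.39607 / 4.8916e+05
mu = 0.00055489 Pa*s


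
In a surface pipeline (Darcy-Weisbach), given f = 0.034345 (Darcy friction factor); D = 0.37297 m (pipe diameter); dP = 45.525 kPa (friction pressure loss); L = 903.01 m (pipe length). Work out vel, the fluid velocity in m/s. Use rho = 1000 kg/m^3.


vel = sqrt(dP*1000*2*D / (f*L*rho))
vel = sqrt(45.525*1000*2*0.37297 / (0.034345*903.01*1000))
vel = 1.0464 m/s


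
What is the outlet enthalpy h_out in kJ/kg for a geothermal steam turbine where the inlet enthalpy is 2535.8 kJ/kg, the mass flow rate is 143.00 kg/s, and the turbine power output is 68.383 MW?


h_out = h_in - P * 1000 / mdot
h_out = 2535.8 - 68.383 * 1000 / 143.00
h_out = 2057.6 kJ/kg


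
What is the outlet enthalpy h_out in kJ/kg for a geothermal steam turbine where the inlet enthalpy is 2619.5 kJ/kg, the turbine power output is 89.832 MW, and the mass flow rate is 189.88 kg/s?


h_out = h_in - P * 1000 / mdot
h_out = 2619.5 - 89.832 * 1000 / 189.88
h_out = 2146.4 kJ/kg


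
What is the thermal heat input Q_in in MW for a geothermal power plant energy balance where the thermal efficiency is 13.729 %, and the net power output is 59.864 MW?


Q_in = W_net / (eta / 100)
Q_in = 59.864 / (13.729 / 100)
Q_in = 436.04 MW


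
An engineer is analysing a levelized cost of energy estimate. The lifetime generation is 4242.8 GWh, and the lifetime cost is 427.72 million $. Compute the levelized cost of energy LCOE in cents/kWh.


LCOE = C_tot / E_tot * 100
LCOE = 427.72 / 4242.8 * 100
LCOE = 10.081 cents/kWh


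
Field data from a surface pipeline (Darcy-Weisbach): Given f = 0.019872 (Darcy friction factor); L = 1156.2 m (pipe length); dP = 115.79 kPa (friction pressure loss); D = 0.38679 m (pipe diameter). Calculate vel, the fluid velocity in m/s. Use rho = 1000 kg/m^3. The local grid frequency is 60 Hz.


vel = sqrt(dP*1000*2*D / (f*L*rho))
vel = sqrt(115.79*1000*2*0.38679 / (0.019872*1156.2*1000))
vel = 1.9745 m/s


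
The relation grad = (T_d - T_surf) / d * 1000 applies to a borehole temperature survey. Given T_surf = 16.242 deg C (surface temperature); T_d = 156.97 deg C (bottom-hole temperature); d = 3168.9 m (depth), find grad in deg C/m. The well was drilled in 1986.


grad = (T_d - T_surf) / d * 1000
grad = (156.97 - 16.242) / 3168.9 * 1000
grad = 44.40910 deg C/km
Convert: 44.40910 deg C/km * 0.001 = 0.044409 deg C/m
grad = 0.044409 deg C/m


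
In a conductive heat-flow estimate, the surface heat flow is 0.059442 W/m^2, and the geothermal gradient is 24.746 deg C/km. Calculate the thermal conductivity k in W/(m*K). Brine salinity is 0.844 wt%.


k = q * 1000 / grad
k = 0.059442 * 1000 / 24.746
k = 2.4021 W/(m*K)


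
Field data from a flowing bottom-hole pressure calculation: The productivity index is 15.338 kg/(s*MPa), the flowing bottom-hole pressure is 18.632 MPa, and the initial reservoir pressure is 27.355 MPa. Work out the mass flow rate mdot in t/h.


mdot = (P_i - P_wf) * PI
mdot = (27.355 - 18.632) * 15.338
mdot = 133.7934 kg/s
Convert: 133.7934 kg/s * 3.6 = 481.66 t/h
mdot = 481.66 t/h


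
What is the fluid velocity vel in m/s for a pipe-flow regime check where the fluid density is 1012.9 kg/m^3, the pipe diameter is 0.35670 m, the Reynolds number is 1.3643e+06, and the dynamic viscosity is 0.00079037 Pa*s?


vel = Re * mu / (rho * D)
vel = 1.3643e+06 * 0.00079037 / (1012.9 * 0.35670)
vel = 2.9845 m/s


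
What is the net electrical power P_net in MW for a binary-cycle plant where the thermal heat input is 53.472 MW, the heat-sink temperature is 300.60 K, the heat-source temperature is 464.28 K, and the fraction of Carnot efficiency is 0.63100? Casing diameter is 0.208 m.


Step 1: eta = (1 - Tc/Th)*f = (1 - 300.6/464.28)*0.631 = 0.2224564
Step 2: P_net = eta * Q_in = 0.2224564 * 53.472 = 11.895 MW
P_net = 11.895 MW


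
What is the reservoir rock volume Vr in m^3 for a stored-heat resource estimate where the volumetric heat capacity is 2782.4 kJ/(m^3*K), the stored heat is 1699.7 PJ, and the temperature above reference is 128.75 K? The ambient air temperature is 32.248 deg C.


Vr = Q_s * 1e12 / (rhoc * dT)
Vr = 1699.7 * 1e12 / (2782.4 * 128.75)
Vr = 4.7447e+09 m^3


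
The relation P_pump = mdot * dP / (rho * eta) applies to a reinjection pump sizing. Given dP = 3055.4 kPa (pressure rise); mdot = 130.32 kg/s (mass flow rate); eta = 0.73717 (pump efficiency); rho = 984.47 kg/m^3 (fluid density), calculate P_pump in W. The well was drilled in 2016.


P_pump = mdot * dP / (rho * eta)
P_pump = 130.32 * 3055.4 / (984.47 * 0.73717)
P_pump = 548.6672 kW
Convert: 548.6672 kW * 1000.0 = 5.4867e+05 W
P_pump = 5.4867e+05 W


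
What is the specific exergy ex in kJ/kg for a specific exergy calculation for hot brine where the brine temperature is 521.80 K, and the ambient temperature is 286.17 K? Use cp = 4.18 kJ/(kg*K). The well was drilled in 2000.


ex = cp * ((T_b - T_0) - T_0 * ln(T_b/T_0))
ex = 4.18 * ((521.80 - 286.17) - 286.17 * ln(521.80/286.17))
ex = 266.38 kJ/kg


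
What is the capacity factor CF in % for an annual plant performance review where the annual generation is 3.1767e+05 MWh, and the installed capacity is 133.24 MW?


CF = E_a / (cap * 8760) * 100
CF = 3.1767e+05 / (133.24 * 8760) * 100
CF = 27.217 %


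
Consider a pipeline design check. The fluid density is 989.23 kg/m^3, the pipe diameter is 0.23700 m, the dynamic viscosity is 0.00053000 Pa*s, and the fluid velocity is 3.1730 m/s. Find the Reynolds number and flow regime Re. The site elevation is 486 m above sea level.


Step 1: Re = rho*vel*D/mu = 989.23*3.173*0.237/0.00053 = 1.4036e+06
Step 2: Re = 1.4036e+06 > 4000, so flow is turbulent.
Re = 1.4036e+06 (turbulent)


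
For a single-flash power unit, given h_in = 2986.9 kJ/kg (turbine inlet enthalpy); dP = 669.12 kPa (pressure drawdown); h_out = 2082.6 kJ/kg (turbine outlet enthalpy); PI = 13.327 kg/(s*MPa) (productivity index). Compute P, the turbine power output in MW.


Step 1: mdot = PI * dP / 1000 = 13.327 * 669.12 / 1000 = 8.917362 kg/s
Step 2: P = mdot*(h_in - h_out)/1000 = 8.917362*(2986.9 - 2082.6)/1000 = 8.0640 MW
P = 8.0640 MW


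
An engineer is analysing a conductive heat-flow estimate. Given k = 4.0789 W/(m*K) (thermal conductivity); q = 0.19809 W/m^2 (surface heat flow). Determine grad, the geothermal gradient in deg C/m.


grad = q * 1000 / k
grad = 0.19809 * 1000 / 4.0789
grad = 48.56456 deg C/km
Convert: 48.56456 deg C/km * 0.001 = 0.048565 deg C/m
grad = 0.048565 deg C/m


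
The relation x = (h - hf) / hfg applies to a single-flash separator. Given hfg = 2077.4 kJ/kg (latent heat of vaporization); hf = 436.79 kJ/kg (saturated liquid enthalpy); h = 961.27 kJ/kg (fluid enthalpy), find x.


x = (h - hf) / hfg
x = (961.27 - 436.79) / 2077.4
x = 0.25247


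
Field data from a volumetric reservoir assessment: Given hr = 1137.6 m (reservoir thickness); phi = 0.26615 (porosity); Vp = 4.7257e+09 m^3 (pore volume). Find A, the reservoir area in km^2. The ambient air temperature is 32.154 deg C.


A = Vp / (1e6 * hr * phi)
A = 4.7257e+09 / (1e6 * 1137.6 * 0.26615)
A = 15.608 km^2


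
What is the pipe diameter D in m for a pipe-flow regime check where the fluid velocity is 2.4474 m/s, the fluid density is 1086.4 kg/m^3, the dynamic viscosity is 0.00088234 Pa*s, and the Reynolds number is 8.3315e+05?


D = Re * mu / (rho * vel)
D = 8.3315e+05 * 0.00088234 / (1086.4 * 2.4474)
D = 0.27648 m


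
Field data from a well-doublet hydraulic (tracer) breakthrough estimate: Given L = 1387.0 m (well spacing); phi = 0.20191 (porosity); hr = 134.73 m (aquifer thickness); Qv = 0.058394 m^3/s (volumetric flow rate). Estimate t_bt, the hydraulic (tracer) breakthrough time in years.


t_bt = pi * hr * phi * L^2 / (3 * Qv) / (365.25*86400)
t_bt = pi * 134.73 * 0.20191 * 1387.0^2 / (3 * 0.058394) / (365.25*86400)
t_bt = 29.739 years


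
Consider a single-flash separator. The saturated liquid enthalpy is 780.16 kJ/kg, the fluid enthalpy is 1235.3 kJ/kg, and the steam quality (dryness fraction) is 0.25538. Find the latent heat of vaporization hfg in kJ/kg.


hfg = (h - hf) / x
hfg = (1235.3 - 780.16) / 0.25538
hfg = 1782.2 kJ/kg


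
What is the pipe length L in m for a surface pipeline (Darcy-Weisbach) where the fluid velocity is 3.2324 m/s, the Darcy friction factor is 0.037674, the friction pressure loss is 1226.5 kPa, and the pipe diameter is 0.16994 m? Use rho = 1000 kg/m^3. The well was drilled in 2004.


L = dP*1000*D / (f*rho*vel^2/2)
L = 1226.5*1000*0.16994 / (0.037674*1000*3.2324^2/2)
L = 1059.0 m


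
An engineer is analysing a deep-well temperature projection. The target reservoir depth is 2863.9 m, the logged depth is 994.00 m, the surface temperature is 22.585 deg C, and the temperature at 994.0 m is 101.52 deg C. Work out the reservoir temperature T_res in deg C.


Step 1: grad = (T_d1 - T_surf)/d1 * 1000 = (101.52 - 22.585)/994.0 * 1000 = 79.41147 deg C/km
Step 2: T_res = T_surf + grad*d2/1000 = 22.585 + 79.41147*2863.9/1000 = 250.01 deg C
T_res = 250.01 deg C


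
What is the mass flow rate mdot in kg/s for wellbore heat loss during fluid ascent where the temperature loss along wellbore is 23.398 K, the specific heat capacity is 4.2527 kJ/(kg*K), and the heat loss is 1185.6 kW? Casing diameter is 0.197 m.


mdot = Q_loss / (cp * dT)
mdot = 1185.6 / (4.2527 * 23.398)
mdot = 11.915 kg/s


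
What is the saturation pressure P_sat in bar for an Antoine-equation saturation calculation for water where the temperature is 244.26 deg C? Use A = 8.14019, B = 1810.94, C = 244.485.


P_sat = 10^(A - B/(C + T)) / 760 * 0.101325
P_sat = 10^(8.14019 - 1810.94/(244.485 + 244.26)) / 760 * 0.101325
P_sat = 3.629168 MPa
Convert: 3.629168 MPa * 10.0 = 36.292 bar
P_sat = 36.292 bar


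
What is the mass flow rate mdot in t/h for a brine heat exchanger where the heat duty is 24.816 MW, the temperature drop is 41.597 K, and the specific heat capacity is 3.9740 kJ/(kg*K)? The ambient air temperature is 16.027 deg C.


mdot = Q * 1000 / (cp * dT)
mdot = 24.816 * 1000 / (3.9740 * 41.597)
mdot = 150.1212 kg/s
Convert: 150.1212 kg/s * 3.6 = 540.44 t/h
mdot = 540.44 t/h


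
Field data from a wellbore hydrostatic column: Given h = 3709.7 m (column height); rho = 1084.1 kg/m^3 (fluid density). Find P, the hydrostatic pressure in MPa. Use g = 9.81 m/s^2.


P = rho * g * h / 1e6
P = 1084.1 * 9.81 * 3709.7 / 1e6
P = 39.453 MPa


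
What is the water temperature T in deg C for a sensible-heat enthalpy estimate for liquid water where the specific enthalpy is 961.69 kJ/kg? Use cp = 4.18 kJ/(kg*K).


T = h / cp
T = 961.69 / 4.18
T = 230.07 deg C


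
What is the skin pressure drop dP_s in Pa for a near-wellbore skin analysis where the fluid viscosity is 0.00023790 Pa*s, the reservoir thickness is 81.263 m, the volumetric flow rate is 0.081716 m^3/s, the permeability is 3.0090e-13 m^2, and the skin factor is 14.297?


dP_s = S * q * mu / (2*pi*k*hr) / 1000
dP_s = 14.297 * 0.081716 * 0.00023790 / (2*pi*3.0090e-13*81.263) / 1000
dP_s = 1809.054 kPa
Convert: 1809.054 kPa * 1000.0 = 1.8091e+06 Pa
dP_s = 1.8091e+06 Pa


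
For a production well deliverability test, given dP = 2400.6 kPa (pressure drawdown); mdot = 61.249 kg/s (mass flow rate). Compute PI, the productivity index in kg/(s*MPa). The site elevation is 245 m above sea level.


PI = mdot * 1000 / dP
PI = 61.249 * 1000 / 2400.6
PI = 25.514 kg/(s*MPa)


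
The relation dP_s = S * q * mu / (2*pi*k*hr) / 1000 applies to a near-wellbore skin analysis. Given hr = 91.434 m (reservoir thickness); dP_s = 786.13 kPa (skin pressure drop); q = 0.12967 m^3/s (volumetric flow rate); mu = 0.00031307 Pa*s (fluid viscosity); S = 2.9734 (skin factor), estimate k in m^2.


k = S*q*mu / (2*pi*dP_s*1000*hr)
k = 2.9734*0.12967*0.00031307 / (2*pi*786.13*1000*91.434)
k = 2.6727e-13 m^2


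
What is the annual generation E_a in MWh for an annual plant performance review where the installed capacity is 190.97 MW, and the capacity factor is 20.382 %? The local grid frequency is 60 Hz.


E_a = CF / 100 * cap * 8760
E_a = 20.382 / 100 * 190.97 * 8760
E_a = 3.4097e+05 MWh


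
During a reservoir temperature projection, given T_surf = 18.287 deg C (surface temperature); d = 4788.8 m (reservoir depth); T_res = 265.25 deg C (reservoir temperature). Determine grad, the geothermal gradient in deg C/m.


grad = (T_res - T_surf) / d * 1000
grad = (265.25 - 18.287) / 4788.8 * 1000
grad = 51.57096 deg C/km
Convert: 51.57096 deg C/km * 0.001 = 0.051571 deg C/m
grad = 0.051571 deg C/m


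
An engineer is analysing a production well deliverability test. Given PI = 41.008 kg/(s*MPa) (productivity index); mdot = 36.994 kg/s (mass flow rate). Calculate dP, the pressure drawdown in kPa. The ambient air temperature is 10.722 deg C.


dP = mdot * 1000 / PI
dP = 36.994 * 1000 / 41.008
dP = 902.12 kPa


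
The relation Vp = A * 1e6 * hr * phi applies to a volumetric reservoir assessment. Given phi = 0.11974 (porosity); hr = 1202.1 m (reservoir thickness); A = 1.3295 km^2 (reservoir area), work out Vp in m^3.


Vp = A * 1e6 * hr * phi
Vp = 1.3295 * 1e6 * 1202.1 * 0.11974
Vp = 1.9137e+08 m^3


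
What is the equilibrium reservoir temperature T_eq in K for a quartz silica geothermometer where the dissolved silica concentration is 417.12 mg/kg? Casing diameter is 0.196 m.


T_eq = 1309 / (5.19 - log10(SiO2)) - 273.15
T_eq = 1309 / (5.19 - log10(417.12)) - 273.15
T_eq = 236.2403 deg C
Convert to K: 236.2403 + 273.15 = 509.39 K
T_eq = 509.39 K


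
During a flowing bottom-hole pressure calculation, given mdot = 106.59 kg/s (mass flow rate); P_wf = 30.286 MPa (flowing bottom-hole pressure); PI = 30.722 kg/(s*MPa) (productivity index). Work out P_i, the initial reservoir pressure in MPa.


P_i = P_wf + mdot / PI
P_i = 30.286 + 106.59 / 30.722
P_i = 33.756 MPa


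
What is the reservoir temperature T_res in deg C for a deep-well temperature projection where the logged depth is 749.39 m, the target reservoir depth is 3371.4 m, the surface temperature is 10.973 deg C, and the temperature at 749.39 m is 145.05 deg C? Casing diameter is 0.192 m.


Step 1: grad = (T_d1 - T_surf)/d1 * 1000 = (145.05 - 10.973)/749.39 * 1000 = 178.9149 deg C/km
Step 2: T_res = T_surf + grad*d2/1000 = 10.973 + 178.9149*3371.4/1000 = 614.17 deg C
T_res = 614.17 deg C


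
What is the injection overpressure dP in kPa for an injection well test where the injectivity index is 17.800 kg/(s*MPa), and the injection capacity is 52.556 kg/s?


dP = mdot * 1000 / II
dP = 52.556 * 1000 / 17.800
dP = 2952.6 kPa


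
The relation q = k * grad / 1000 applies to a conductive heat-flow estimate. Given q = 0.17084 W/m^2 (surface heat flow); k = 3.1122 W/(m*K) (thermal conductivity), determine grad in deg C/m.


grad = q * 1000 / k
grad = 0.17084 * 1000 / 3.1122
grad = 54.89364 deg C/km
Convert: 54.89364 deg C/km * 0.001 = 0.054894 deg C/m
grad = 0.054894 deg C/m


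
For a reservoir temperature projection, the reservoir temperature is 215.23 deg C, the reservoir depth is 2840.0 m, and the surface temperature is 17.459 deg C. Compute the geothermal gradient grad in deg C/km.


grad = (T_res - T_surf) / d * 1000
grad = (215.23 - 17.459) / 2840.0 * 1000
grad = 69.638 deg C/km


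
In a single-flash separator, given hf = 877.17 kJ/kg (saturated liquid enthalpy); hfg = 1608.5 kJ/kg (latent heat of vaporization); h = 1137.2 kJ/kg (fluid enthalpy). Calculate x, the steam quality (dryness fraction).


x = (h - hf) / hfg
x = (1137.2 - 877.17) / 1608.5
x = 0.16166


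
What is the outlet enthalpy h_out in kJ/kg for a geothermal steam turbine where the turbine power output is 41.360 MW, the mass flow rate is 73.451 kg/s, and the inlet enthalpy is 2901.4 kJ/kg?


h_out = h_in - P * 1000 / mdot
h_out = 2901.4 - 41.360 * 1000 / 73.451
h_out = 2338.3 kJ/kg


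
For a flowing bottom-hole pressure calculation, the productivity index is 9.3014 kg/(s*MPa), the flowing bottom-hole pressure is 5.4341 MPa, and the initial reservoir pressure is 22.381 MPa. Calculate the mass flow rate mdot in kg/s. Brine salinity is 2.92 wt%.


mdot = (P_i - P_wf) * PI
mdot = (22.381 - 5.4341) * 9.3014
mdot = 157.63 kg/s


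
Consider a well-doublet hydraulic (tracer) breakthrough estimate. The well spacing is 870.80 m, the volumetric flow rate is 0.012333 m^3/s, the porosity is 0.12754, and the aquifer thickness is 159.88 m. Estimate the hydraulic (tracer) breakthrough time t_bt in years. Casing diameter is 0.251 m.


t_bt = pi * hr * phi * L^2 / (3 * Qv) / (365.25*86400)
t_bt = pi * 159.88 * 0.12754 * 870.80^2 / (3 * 0.012333) / (365.25*86400)
t_bt = 41.604 years


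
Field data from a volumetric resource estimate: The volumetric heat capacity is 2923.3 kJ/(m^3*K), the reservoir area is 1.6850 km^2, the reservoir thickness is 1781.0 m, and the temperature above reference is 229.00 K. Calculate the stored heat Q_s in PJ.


Step 1: Vr = A*1e6*hr = 1.685*1e6*1781.0 = 3.000985e+09 m^3
Step 2: Q_s = Vr*rhoc*dT/1e12 = 3.000985e+09*2923.3*229.0/1e12 = 2009.0 PJ
Q_s = 2009.0 PJ


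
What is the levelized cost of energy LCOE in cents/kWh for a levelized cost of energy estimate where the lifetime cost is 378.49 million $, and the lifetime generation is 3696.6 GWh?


LCOE = C_tot / E_tot * 100
LCOE = 378.49 / 3696.6 * 100
LCOE = 10.239 cents/kWh


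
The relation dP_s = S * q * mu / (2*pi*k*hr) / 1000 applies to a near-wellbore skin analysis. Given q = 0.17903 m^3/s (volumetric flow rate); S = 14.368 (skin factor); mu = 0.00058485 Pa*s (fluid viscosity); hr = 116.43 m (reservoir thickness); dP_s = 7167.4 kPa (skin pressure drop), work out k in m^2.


k = S*q*mu / (2*pi*dP_s*1000*hr)
k = 14.368*0.17903*0.00058485 / (2*pi*7167.4*1000*116.43)
k = 2.8692e-13 m^2


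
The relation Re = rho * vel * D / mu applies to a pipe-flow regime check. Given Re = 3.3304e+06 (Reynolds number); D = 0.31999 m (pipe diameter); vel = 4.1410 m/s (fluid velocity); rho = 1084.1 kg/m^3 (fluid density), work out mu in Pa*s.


mu = rho * vel * D / Re
mu = 1084.1 * 4.1410 * 0.31999 / 3.3304e+06
mu = 0.00043133 Pa*s


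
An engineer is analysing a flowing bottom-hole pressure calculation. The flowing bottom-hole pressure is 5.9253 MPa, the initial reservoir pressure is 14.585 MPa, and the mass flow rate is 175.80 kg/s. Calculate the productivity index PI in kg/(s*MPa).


PI = mdot / (P_i - P_wf)
PI = 175.80 / (14.585 - 5.9253)
PI = 20.301 kg/(s*MPa)


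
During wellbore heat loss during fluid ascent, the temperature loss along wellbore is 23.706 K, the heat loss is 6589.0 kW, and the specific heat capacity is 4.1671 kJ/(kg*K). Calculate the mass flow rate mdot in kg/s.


mdot = Q_loss / (cp * dT)
mdot = 6589.0 / (4.1671 * 23.706)
mdot = 66.700 kg/s


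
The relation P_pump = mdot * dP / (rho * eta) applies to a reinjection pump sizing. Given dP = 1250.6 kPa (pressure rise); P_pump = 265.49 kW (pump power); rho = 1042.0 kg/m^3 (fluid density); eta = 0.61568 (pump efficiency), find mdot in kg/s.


mdot = P_pump * rho * eta / dP
mdot = 265.49 * 1042.0 * 0.61568 / 1250.6
mdot = 136.19 kg/s


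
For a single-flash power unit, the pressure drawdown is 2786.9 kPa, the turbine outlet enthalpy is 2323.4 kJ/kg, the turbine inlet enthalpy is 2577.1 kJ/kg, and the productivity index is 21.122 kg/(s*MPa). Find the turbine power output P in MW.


Step 1: mdot = PI * dP / 1000 = 21.122 * 2786.9 / 1000 = 58.86490 kg/s
Step 2: P = mdot*(h_in - h_out)/1000 = 58.86490*(2577.1 - 2323.4)/1000 = 14.934 MW
P = 14.934 MW


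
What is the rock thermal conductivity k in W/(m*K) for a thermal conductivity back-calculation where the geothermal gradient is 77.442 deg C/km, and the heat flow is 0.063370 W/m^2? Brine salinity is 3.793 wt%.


k = q / (grad / 1000)
k = 0.063370 / (77.442 / 1000)
k = 0.81829 W/(m*K)


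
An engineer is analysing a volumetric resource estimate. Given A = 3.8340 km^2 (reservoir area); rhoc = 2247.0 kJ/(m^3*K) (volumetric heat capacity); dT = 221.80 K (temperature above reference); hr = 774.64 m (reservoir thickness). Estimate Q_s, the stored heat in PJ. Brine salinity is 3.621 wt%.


Step 1: Vr = A*1e6*hr = 3.834*1e6*774.64 = 2.969970e+09 m^3
Step 2: Q_s = Vr*rhoc*dT/1e12 = 2.969970e+09*2247.0*221.8/1e12 = 1480.2 PJ
Q_s = 1480.2 PJ


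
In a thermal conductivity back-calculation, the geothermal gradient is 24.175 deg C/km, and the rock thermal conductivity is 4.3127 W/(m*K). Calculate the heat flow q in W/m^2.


q = k * grad / 1000
q = 4.3127 * 24.175 / 1000
q = 0.10426 W/m^2


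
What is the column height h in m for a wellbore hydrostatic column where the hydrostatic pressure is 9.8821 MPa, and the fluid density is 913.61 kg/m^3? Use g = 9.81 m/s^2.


h = P * 1e6 / (g * rho)
h = 9.8821 * 1e6 / (9.81 * 913.61)
h = 1102.6 m


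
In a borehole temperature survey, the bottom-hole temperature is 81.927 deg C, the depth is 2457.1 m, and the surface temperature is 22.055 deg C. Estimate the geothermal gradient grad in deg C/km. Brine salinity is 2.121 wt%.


grad = (T_d - T_surf) / d * 1000
grad = (81.927 - 22.055) / 2457.1 * 1000
grad = 24.367 deg C/km


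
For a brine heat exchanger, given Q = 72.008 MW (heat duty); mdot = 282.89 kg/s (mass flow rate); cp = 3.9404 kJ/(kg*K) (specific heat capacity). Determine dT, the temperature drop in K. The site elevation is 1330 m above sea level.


dT = Q * 1000 / (mdot * cp)
dT = 72.008 * 1000 / (282.89 * 3.9404)
dT = 64.599 K
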